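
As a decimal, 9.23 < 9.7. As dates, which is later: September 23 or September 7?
September 23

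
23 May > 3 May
True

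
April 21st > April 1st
True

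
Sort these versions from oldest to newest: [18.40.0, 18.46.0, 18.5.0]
[18.5.0, 18.40.0, 18.46.0]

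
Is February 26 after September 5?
No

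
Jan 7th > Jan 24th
False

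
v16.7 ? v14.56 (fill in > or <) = >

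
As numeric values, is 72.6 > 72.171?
True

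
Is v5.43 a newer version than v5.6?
Yes. Version numbers are compared segment by segment as integers, not as decimals: minor version 43 > 6, so v5.43 > v5.6 (even though the decimal 5.43 < 5.6).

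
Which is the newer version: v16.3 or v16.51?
v16.51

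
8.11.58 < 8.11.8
False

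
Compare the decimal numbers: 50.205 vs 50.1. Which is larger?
50.205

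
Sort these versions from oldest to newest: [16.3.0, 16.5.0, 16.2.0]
[16.2.0, 16.3.0, 16.5.0]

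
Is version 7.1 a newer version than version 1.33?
Yes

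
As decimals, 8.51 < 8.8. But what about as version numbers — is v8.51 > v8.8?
True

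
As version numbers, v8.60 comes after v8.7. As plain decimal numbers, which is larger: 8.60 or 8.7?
8.7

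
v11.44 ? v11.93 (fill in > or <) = <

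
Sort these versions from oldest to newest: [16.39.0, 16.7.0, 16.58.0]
[16.7.0, 16.39.0, 16.58.0]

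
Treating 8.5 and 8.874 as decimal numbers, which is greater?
8.874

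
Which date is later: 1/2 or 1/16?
1/16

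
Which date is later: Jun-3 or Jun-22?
Jun-22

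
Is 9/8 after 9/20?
No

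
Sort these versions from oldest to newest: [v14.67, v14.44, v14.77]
[v14.44, v14.67, v14.77]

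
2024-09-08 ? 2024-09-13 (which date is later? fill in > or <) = <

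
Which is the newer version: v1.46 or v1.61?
v1.61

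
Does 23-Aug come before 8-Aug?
No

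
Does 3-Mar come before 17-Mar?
Yes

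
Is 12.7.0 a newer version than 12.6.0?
Yes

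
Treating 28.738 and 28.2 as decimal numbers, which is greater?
28.738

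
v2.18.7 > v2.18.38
False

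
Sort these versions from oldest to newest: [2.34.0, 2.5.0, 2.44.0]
[2.5.0, 2.34.0, 2.44.0]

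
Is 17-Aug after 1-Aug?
Yes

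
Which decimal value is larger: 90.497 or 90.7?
90.7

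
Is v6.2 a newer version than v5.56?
Yes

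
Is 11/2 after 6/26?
Yes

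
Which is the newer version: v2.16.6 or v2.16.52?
v2.16.52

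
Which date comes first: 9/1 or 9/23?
9/1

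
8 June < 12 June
True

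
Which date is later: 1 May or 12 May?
12 May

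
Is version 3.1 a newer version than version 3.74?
No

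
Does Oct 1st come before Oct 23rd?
Yes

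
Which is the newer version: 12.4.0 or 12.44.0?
12.44.0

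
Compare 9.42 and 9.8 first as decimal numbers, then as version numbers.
As decimals: 9.42 < 9.8. As versions: v9.42 > v9.8 (minor version 42 > 8).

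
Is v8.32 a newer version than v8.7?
Yes. Version numbers are compared segment by segment as integers, not as decimals: minor version 32 > 7, so v8.32 > v8.7 (even though the decimal 8.32 < 8.7).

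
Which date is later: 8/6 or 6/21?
8/6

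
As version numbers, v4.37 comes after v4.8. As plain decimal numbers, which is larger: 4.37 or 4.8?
4.8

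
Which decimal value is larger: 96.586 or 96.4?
96.586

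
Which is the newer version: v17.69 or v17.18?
v17.69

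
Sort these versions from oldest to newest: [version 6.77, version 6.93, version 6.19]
[version 6.19, version 6.77, version 6.93]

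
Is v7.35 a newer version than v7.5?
Yes. Version numbers are compared segment by segment as integers, not as decimals: minor version 35 > 5, so v7.35 > v7.5 (even though the decimal 7.35 < 7.5).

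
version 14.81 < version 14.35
False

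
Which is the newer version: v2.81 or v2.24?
v2.81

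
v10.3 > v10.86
False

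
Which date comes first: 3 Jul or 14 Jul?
3 Jul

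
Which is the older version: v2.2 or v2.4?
v2.2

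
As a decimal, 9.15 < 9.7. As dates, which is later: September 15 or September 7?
September 15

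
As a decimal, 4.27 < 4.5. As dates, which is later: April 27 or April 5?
April 27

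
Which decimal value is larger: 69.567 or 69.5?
69.567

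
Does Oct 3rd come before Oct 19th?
Yes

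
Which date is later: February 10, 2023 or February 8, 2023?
February 10, 2023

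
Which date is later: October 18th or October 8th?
October 18th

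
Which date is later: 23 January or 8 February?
8 February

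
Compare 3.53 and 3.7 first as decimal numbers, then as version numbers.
As decimals: 3.53 < 3.7. As versions: v3.53 > v3.7 (minor version 53 > 7).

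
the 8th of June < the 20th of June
True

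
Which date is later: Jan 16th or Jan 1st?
Jan 16th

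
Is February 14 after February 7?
Yes. Day 14 comes after day 7 in February — this is a date comparison, not a decimal one (the decimal 2.14 would be smaller than 2.7).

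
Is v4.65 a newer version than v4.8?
Yes. Version numbers are compared segment by segment as integers, not as decimals: minor version 65 > 8, so v4.65 > v4.8 (even though the decimal 4.65 < 4.8).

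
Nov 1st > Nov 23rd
False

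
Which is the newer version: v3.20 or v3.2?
v3.20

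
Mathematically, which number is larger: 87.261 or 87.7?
87.7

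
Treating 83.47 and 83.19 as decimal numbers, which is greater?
83.47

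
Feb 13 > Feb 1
True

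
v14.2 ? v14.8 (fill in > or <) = <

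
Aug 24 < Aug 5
False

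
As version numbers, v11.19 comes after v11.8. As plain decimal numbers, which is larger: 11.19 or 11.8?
11.8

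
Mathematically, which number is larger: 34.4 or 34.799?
34.799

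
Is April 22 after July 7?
No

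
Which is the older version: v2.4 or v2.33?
v2.4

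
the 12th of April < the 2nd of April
False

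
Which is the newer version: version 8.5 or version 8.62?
version 8.62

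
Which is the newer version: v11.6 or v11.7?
v11.7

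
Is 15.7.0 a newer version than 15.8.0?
No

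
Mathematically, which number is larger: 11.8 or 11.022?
11.8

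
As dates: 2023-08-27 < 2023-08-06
False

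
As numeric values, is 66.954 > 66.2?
True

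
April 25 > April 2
True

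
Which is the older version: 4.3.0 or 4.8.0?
4.3.0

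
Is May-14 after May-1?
Yes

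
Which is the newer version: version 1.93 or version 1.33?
version 1.93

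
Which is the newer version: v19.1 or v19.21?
v19.21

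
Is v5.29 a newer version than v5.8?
Yes. Version numbers are compared segment by segment as integers, not as decimals: minor version 29 > 8, so v5.29 > v5.8 (even though the decimal 5.29 < 5.8).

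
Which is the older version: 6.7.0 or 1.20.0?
1.20.0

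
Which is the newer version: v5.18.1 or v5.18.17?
v5.18.17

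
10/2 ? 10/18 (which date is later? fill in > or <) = <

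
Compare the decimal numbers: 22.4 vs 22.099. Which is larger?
22.4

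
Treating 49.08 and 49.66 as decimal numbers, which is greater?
49.66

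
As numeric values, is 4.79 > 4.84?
False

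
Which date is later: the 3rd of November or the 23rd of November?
the 23rd of November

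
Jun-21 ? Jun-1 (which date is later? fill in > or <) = >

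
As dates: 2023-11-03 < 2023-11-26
True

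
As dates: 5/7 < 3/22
False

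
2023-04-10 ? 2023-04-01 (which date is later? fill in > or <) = >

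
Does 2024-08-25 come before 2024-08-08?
No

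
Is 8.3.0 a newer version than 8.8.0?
No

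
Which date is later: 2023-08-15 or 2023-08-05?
2023-08-15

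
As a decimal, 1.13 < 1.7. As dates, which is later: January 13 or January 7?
January 13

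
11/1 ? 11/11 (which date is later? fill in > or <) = <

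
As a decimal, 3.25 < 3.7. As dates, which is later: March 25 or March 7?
March 25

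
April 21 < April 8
False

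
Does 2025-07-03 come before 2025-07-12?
Yes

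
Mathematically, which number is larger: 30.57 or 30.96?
30.96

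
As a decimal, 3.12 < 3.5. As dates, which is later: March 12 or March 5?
March 12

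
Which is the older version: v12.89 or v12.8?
v12.8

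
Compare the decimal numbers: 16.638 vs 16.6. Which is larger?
16.638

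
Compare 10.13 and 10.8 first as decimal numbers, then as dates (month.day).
As decimals: 10.13 < 10.8. As dates: 10/13 is later than 10/8 (day 13 > day 8).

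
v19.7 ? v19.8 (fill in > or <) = <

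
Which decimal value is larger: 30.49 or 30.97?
30.97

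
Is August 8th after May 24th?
Yes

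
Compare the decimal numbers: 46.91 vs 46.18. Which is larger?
46.91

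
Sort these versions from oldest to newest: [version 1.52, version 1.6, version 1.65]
[version 1.6, version 1.52, version 1.65]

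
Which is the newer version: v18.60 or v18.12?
v18.60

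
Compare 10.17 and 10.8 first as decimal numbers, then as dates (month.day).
As decimals: 10.17 < 10.8. As dates: 10/17 is later than 10/8 (day 17 > day 8).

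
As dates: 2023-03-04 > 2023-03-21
False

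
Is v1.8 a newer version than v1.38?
No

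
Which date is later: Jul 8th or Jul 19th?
Jul 19th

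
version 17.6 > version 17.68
False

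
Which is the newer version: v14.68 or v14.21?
v14.68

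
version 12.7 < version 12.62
True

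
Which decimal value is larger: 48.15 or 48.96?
48.96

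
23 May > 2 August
False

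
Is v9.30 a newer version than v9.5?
Yes. Version numbers are compared segment by segment as integers, not as decimals: minor version 30 > 5, so v9.30 > v9.5 (even though the decimal 9.30 < 9.5).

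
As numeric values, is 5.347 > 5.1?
True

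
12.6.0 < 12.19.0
True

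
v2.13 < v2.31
True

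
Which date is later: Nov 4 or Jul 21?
Nov 4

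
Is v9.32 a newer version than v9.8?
Yes. Version numbers are compared segment by segment as integers, not as decimals: minor version 32 > 8, so v9.32 > v9.8 (even though the decimal 9.32 < 9.8).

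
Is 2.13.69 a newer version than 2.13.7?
Yes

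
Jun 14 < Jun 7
False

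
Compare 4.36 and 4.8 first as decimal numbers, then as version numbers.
As decimals: 4.36 < 4.8. As versions: v4.36 > v4.8 (minor version 36 > 8).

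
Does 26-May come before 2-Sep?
Yes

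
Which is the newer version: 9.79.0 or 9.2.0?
9.79.0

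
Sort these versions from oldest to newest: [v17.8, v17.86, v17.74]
[v17.8, v17.74, v17.86]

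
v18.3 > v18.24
False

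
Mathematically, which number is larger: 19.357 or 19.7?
19.7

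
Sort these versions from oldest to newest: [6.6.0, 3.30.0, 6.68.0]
[3.30.0, 6.6.0, 6.68.0]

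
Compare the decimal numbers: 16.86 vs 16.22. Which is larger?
16.86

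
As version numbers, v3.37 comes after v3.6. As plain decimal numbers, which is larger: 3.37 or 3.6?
3.6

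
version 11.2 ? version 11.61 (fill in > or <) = <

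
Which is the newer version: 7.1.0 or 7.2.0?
7.2.0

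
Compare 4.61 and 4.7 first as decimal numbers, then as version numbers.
As decimals: 4.61 < 4.7. As versions: v4.61 > v4.7 (minor version 61 > 7).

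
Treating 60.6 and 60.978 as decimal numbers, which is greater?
60.978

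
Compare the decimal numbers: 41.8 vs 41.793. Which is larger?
41.8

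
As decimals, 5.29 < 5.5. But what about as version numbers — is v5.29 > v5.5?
True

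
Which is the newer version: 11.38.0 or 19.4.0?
19.4.0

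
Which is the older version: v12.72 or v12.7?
v12.7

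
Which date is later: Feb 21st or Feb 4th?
Feb 21st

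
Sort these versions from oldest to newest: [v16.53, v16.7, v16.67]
[v16.7, v16.53, v16.67]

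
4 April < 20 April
True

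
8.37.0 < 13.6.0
True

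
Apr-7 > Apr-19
False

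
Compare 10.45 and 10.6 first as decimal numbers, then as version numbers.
As decimals: 10.45 < 10.6. As versions: v10.45 > v10.6 (minor version 45 > 6).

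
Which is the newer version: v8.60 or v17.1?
v17.1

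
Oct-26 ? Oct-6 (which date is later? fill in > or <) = >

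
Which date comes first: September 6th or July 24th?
July 24th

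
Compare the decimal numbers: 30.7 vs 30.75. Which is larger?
30.75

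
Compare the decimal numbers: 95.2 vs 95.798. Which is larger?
95.798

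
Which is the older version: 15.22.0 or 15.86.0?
15.22.0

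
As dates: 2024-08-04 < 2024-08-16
True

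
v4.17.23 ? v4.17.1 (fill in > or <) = >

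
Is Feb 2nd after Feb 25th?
No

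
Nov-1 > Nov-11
False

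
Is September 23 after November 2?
No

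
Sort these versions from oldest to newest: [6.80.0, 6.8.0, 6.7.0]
[6.7.0, 6.8.0, 6.80.0]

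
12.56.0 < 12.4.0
False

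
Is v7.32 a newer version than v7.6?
Yes. Version numbers are compared segment by segment as integers, not as decimals: minor version 32 > 6, so v7.32 > v7.6 (even though the decimal 7.32 < 7.6).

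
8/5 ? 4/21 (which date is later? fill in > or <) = >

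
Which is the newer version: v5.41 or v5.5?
v5.41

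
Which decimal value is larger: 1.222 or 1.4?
1.4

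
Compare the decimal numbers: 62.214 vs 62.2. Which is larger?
62.214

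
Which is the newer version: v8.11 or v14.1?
v14.1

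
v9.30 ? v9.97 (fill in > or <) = <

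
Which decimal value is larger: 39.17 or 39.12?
39.17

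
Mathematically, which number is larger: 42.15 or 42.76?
42.76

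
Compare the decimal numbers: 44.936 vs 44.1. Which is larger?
44.936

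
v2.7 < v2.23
True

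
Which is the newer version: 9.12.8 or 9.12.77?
9.12.77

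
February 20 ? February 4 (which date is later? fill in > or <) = >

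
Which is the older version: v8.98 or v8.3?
v8.3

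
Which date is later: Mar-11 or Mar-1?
Mar-11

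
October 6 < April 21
False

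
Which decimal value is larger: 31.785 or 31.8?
31.8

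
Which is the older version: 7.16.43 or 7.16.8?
7.16.8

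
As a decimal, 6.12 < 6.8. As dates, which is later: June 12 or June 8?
June 12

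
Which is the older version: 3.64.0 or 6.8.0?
3.64.0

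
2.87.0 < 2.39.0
False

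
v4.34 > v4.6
True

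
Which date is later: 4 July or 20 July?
20 July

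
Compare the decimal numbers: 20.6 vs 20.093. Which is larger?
20.6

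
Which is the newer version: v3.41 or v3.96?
v3.96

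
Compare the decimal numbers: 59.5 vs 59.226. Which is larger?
59.5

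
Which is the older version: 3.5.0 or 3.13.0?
3.5.0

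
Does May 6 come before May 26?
Yes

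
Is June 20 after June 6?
Yes. Day 20 comes after day 6 in June — this is a date comparison, not a decimal one (the decimal 6.20 would be smaller than 6.6).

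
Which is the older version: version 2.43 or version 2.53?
version 2.43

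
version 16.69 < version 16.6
False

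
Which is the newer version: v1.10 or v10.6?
v10.6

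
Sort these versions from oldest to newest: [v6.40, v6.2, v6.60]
[v6.2, v6.40, v6.60]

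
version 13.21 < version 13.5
False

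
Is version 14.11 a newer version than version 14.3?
Yes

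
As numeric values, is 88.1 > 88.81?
False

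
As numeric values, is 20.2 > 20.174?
True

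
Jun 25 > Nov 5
False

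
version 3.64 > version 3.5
True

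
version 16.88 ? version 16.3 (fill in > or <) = >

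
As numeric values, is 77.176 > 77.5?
False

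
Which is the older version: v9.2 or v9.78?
v9.2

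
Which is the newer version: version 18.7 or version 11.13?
version 18.7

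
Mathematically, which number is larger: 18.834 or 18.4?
18.834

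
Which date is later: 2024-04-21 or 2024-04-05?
2024-04-21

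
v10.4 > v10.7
False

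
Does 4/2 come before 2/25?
No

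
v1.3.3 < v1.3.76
True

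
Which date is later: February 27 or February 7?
February 27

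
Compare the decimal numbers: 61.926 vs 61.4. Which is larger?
61.926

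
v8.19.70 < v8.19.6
False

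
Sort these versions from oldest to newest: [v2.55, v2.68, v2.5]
[v2.5, v2.55, v2.68]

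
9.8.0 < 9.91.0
True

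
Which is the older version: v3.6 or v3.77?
v3.6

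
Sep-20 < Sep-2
False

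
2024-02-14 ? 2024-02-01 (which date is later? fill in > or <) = >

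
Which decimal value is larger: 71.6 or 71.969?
71.969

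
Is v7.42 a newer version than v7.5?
Yes. Version numbers are compared segment by segment as integers, not as decimals: minor version 42 > 5, so v7.42 > v7.5 (even though the decimal 7.42 < 7.5).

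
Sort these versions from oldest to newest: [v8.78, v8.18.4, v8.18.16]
[v8.18.4, v8.18.16, v8.78]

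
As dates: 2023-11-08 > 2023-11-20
False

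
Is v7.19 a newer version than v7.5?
Yes. Version numbers are compared segment by segment as integers, not as decimals: minor version 19 > 5, so v7.19 > v7.5 (even though the decimal 7.19 < 7.5).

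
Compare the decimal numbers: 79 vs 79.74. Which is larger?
79.74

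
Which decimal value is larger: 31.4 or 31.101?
31.4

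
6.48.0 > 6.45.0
True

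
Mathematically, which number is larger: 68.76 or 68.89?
68.89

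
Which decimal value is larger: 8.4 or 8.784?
8.784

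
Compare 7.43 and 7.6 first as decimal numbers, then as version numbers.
As decimals: 7.43 < 7.6. As versions: v7.43 > v7.6 (minor version 43 > 6).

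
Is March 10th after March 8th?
Yes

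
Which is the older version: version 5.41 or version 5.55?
version 5.41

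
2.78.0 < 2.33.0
False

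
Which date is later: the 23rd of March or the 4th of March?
the 23rd of March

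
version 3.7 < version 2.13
False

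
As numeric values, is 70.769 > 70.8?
False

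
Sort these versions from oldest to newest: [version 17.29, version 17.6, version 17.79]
[version 17.6, version 17.29, version 17.79]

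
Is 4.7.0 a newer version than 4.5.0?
Yes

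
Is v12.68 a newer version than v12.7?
Yes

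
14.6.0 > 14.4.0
True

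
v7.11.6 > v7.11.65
False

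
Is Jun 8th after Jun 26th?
No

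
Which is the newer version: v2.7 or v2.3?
v2.7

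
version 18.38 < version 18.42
True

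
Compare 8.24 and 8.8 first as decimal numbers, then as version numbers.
As decimals: 8.24 < 8.8. As versions: v8.24 > v8.8 (minor version 24 > 8).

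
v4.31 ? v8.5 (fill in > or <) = <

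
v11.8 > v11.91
False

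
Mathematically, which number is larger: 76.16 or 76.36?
76.36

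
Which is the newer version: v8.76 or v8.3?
v8.76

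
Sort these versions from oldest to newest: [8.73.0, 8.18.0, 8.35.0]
[8.18.0, 8.35.0, 8.73.0]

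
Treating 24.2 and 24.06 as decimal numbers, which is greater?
24.2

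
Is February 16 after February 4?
Yes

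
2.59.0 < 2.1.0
False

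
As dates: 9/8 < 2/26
False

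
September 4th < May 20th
False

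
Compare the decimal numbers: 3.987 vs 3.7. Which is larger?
3.987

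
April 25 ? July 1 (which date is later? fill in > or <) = <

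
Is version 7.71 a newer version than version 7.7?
Yes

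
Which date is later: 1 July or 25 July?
25 July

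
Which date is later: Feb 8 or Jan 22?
Feb 8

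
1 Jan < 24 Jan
True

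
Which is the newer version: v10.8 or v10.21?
v10.21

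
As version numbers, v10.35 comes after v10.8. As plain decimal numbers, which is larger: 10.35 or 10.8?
10.8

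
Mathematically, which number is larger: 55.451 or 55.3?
55.451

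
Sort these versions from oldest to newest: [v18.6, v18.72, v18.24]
[v18.6, v18.24, v18.72]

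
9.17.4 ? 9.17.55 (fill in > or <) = <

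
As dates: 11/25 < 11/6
False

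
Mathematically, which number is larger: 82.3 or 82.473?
82.473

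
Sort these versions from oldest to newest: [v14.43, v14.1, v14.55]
[v14.1, v14.43, v14.55]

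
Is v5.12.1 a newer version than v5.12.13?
No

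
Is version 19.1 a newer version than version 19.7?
No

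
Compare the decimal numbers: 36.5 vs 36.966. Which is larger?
36.966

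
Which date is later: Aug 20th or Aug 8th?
Aug 20th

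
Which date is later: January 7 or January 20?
January 20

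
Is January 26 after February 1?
No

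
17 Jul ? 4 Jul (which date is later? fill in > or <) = >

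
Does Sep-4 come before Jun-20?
No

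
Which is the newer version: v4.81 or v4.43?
v4.81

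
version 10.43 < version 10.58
True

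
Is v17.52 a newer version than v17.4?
Yes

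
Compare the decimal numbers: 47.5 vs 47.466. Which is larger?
47.5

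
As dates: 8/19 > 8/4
True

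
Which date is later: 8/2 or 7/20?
8/2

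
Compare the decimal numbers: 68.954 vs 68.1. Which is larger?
68.954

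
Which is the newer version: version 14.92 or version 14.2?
version 14.92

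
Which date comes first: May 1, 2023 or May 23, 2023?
May 1, 2023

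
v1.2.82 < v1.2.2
False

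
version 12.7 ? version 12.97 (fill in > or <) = <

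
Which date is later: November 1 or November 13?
November 13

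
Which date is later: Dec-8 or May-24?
Dec-8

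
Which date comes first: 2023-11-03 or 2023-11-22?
2023-11-03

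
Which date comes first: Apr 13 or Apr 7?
Apr 7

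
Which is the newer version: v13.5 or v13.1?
v13.5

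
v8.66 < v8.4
False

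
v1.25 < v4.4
True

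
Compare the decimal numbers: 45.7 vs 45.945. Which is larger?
45.945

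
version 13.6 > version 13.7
False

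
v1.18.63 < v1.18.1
False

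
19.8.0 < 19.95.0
True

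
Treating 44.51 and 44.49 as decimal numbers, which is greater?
44.51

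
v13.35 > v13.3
True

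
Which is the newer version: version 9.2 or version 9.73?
version 9.73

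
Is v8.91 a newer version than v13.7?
No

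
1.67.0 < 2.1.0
True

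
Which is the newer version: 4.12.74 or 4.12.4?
4.12.74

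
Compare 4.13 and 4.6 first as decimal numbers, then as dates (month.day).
As decimals: 4.13 < 4.6. As dates: 4/13 is later than 4/6 (day 13 > day 6).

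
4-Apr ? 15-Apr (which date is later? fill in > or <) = <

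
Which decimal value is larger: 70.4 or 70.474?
70.474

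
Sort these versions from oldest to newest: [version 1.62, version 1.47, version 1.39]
[version 1.39, version 1.47, version 1.62]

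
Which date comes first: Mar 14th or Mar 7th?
Mar 7th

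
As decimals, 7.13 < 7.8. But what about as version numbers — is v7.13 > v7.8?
True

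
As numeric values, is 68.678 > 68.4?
True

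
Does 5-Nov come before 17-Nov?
Yes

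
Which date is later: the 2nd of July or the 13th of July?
the 13th of July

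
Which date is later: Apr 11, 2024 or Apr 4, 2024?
Apr 11, 2024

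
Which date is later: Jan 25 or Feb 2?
Feb 2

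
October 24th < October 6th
False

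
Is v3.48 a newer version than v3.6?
Yes. Version numbers are compared segment by segment as integers, not as decimals: minor version 48 > 6, so v3.48 > v3.6 (even though the decimal 3.48 < 3.6).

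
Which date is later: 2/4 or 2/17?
2/17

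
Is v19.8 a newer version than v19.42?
No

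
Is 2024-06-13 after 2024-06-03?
Yes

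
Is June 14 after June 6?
Yes. Day 14 comes after day 6 in June — this is a date comparison, not a decimal one (the decimal 6.14 would be smaller than 6.6).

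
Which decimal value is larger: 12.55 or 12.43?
12.55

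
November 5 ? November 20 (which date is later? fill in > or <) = <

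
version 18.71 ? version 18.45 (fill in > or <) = >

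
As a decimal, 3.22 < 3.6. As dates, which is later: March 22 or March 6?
March 22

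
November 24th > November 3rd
True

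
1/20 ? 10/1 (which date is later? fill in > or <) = <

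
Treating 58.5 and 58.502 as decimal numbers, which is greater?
58.502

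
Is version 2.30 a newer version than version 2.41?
No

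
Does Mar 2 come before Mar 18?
Yes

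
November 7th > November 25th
False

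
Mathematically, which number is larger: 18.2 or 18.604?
18.604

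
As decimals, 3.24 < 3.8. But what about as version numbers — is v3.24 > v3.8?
True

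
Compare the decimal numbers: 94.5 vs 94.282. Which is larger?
94.5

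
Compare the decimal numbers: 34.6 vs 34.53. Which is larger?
34.6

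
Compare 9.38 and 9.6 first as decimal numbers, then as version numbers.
As decimals: 9.38 < 9.6. As versions: v9.38 > v9.6 (minor version 38 > 6).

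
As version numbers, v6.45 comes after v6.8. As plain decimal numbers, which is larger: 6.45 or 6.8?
6.8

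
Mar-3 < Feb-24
False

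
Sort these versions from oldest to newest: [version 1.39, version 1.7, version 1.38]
[version 1.7, version 1.38, version 1.39]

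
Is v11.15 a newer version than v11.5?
Yes. Version numbers are compared segment by segment as integers, not as decimals: minor version 15 > 5, so v11.15 > v11.5 (even though the decimal 11.15 < 11.5).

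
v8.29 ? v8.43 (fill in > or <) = <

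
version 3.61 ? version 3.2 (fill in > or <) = >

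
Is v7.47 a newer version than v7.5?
Yes. Version numbers are compared segment by segment as integers, not as decimals: minor version 47 > 5, so v7.47 > v7.5 (even though the decimal 7.47 < 7.5).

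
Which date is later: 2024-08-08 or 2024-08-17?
2024-08-17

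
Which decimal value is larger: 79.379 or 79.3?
79.379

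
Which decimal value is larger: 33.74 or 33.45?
33.74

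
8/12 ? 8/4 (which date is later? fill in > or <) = >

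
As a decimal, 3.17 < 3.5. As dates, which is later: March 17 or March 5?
March 17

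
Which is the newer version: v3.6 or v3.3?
v3.6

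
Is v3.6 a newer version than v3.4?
Yes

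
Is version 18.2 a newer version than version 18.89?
No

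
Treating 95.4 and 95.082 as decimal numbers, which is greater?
95.4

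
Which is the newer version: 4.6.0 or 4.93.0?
4.93.0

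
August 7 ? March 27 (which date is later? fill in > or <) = >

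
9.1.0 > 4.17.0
True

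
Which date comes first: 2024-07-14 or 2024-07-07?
2024-07-07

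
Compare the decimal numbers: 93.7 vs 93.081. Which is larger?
93.7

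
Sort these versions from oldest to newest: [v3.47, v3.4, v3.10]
[v3.4, v3.10, v3.47]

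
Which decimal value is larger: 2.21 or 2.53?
2.53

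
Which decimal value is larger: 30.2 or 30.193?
30.2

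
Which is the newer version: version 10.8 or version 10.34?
version 10.34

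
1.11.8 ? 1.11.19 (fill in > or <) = <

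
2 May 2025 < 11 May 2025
True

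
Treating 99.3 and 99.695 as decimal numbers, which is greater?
99.695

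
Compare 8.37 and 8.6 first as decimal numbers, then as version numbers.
As decimals: 8.37 < 8.6. As versions: v8.37 > v8.6 (minor version 37 > 6).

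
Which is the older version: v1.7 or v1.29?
v1.7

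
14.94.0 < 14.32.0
False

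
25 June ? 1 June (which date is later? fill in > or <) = >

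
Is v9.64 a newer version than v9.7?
Yes. Version numbers are compared segment by segment as integers, not as decimals: minor version 64 > 7, so v9.64 > v9.7 (even though the decimal 9.64 < 9.7).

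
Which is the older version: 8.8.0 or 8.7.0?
8.7.0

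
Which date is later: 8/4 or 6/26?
8/4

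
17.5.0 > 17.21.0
False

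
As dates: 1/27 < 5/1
True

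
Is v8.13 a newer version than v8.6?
Yes. Version numbers are compared segment by segment as integers, not as decimals: minor version 13 > 6, so v8.13 > v8.6 (even though the decimal 8.13 < 8.6).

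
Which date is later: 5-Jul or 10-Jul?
10-Jul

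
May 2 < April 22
False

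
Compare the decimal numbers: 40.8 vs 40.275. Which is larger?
40.8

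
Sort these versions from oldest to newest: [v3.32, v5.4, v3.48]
[v3.32, v3.48, v5.4]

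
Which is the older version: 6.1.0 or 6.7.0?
6.1.0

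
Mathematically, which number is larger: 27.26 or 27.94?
27.94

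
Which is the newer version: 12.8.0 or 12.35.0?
12.35.0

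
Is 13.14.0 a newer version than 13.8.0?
Yes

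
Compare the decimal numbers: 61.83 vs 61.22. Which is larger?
61.83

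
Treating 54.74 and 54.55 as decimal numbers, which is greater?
54.74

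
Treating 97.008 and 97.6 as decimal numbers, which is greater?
97.6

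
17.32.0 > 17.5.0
True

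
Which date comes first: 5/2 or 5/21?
5/2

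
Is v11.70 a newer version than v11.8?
Yes. Version numbers are compared segment by segment as integers, not as decimals: minor version 70 > 8, so v11.70 > v11.8 (even though the decimal 11.70 < 11.8).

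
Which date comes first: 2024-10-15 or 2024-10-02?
2024-10-02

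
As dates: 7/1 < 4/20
False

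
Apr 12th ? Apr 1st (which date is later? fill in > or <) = >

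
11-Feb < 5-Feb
False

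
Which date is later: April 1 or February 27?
April 1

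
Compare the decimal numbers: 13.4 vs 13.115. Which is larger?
13.4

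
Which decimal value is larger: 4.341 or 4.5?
4.5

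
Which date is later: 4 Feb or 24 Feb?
24 Feb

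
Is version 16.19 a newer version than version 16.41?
No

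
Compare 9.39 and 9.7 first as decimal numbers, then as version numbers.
As decimals: 9.39 < 9.7. As versions: v9.39 > v9.7 (minor version 39 > 7).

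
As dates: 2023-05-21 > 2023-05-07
True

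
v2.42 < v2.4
False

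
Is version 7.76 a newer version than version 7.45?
Yes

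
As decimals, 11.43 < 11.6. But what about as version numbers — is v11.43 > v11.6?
True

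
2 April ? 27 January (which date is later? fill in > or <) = >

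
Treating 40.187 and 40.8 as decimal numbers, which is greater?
40.8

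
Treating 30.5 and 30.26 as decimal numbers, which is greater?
30.5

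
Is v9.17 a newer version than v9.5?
Yes. Version numbers are compared segment by segment as integers, not as decimals: minor version 17 > 5, so v9.17 > v9.5 (even though the decimal 9.17 < 9.5).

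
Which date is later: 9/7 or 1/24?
9/7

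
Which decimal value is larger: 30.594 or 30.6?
30.6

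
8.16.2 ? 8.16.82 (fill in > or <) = <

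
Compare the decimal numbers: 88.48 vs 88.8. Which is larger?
88.8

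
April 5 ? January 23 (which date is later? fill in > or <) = >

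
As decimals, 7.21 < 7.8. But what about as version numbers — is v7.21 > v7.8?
True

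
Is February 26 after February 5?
Yes. Day 26 comes after day 5 in February — this is a date comparison, not a decimal one (the decimal 2.26 would be smaller than 2.5).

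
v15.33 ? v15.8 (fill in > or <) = >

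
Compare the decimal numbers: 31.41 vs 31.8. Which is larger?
31.8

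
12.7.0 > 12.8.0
False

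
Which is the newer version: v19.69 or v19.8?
v19.69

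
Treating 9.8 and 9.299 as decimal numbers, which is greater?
9.8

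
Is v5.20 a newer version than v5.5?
Yes. Version numbers are compared segment by segment as integers, not as decimals: minor version 20 > 5, so v5.20 > v5.5 (even though the decimal 5.20 < 5.5).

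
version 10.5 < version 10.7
True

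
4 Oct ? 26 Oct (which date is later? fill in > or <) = <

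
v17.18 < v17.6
False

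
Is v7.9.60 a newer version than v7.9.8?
Yes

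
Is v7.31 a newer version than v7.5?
Yes. Version numbers are compared segment by segment as integers, not as decimals: minor version 31 > 5, so v7.31 > v7.5 (even though the decimal 7.31 < 7.5).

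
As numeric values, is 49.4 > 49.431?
False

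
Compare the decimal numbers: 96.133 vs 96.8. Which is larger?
96.8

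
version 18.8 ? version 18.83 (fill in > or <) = <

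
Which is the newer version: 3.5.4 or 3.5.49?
3.5.49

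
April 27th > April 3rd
True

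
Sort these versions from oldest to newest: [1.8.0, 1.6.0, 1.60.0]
[1.6.0, 1.8.0, 1.60.0]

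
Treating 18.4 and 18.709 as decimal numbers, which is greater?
18.709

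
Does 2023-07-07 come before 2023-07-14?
Yes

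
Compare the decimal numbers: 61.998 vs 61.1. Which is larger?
61.998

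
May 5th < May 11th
True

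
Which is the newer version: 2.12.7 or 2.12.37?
2.12.37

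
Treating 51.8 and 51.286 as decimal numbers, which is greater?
51.8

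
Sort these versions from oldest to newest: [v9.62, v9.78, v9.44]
[v9.44, v9.62, v9.78]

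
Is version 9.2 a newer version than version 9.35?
No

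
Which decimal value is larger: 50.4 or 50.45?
50.45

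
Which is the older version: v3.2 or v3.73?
v3.2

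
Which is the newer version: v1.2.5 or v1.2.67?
v1.2.67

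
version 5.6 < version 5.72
True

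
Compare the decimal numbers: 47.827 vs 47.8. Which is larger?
47.827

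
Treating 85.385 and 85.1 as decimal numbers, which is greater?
85.385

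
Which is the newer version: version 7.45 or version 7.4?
version 7.45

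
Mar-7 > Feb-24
True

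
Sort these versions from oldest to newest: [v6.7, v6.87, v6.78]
[v6.7, v6.78, v6.87]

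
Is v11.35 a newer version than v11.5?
Yes. Version numbers are compared segment by segment as integers, not as decimals: minor version 35 > 5, so v11.35 > v11.5 (even though the decimal 11.35 < 11.5).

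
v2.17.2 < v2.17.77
True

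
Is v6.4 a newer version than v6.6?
No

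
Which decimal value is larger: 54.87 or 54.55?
54.87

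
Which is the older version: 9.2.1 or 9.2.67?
9.2.1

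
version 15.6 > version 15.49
False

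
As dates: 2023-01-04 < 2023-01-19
True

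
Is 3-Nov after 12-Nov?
No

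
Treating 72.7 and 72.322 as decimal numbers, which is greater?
72.7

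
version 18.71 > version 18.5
True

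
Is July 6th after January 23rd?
Yes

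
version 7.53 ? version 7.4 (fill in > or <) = >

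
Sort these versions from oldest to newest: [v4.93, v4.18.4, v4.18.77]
[v4.18.4, v4.18.77, v4.93]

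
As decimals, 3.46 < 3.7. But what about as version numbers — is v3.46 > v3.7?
True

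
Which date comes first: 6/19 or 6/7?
6/7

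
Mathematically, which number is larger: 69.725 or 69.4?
69.725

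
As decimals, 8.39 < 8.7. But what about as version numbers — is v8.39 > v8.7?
True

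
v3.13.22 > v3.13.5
True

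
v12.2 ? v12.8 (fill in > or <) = <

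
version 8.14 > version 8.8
True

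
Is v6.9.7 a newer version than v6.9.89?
No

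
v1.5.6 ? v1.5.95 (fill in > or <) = <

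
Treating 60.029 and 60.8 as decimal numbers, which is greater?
60.8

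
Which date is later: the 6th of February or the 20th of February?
the 20th of February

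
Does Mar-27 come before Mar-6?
No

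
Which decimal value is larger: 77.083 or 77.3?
77.3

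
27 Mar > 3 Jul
False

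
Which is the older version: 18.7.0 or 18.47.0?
18.7.0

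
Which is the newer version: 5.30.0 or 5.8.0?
5.30.0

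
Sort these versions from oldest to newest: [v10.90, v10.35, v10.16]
[v10.16, v10.35, v10.90]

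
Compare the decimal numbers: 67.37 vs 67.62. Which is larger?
67.62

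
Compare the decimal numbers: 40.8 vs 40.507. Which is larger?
40.8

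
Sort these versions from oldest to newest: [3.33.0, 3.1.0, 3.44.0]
[3.1.0, 3.33.0, 3.44.0]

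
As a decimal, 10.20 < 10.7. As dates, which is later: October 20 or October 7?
October 20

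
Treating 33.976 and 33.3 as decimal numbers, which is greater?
33.976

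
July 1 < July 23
True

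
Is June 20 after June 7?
Yes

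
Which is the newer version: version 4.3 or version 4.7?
version 4.7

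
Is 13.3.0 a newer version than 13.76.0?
No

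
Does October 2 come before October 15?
Yes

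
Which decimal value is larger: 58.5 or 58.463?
58.5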